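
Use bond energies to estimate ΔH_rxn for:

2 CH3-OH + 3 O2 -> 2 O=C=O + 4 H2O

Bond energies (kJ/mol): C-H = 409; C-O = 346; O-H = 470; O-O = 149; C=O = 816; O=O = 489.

Bonds broken (reactants):
  C-H: 6 × 409 = 2454
  C-O: 2 × 346 = 692
  O-H: 2 × 470 = 940
  O=O: 3 × 489 = 1467
  Σ(broken) = 5553 kJ
Bonds formed (products):
  C=O: 4 × 816 = 3264
  O-H: 8 × 470 = 3760
  Σ(formed) = 7024 kJ
ΔH = Σ(broken) − Σ(formed) = 5553 − 7024 = −1471 kJ

ΔH ≈ −1471 kJ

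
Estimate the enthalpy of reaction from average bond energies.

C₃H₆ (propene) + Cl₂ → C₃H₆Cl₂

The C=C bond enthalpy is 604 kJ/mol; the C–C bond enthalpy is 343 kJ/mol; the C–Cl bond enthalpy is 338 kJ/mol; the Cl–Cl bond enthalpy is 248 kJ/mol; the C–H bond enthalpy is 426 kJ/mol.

ΔH ≈ −167 kJ

Bonds broken (reactants):
  C–C: 1 × 343 = 343
  C–H: 6 × 426 = 2556
  C=C: 1 × 604 = 604
  Cl–Cl: 1 × 248 = 248
  Σ(broken) = 3751 kJ
Bonds formed (products):
  C–C: 2 × 343 = 686
  C–Cl: 2 × 338 = 676
  C–H: 6 × 426 = 2556
  Σ(formed) = 3918 kJ
ΔH = Σ(broken) − Σ(formed) = 3751 − 3918 = −167 kJ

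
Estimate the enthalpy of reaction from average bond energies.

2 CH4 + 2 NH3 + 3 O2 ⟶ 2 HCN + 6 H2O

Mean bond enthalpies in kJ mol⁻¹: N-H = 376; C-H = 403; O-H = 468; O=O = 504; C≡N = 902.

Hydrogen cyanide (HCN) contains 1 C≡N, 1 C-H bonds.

ΔH ≈ −1234 kJ

Bonds broken (reactants):
  C-H: 8 × 403 = 3224
  N-H: 6 × 376 = 2256
  O=O: 3 × 504 = 1512
  Σ(broken) = 6992 kJ
Bonds formed (products):
  C≡N: 2 × 902 = 1804
  C-H: 2 × 403 = 806
  O-H: 12 × 468 = 5616
  Σ(formed) = 8226 kJ
ΔH = Σ(broken) − Σ(formed) = 6992 − 8226 = −1234 kJ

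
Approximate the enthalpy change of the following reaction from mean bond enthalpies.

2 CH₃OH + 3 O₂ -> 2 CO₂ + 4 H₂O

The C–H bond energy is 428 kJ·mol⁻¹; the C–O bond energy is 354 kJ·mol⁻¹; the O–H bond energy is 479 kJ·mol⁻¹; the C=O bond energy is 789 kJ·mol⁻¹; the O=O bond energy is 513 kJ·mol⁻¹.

ΔH ≈ −1215 kJ

Bonds broken (reactants):
  C–H: 6 × 428 = 2568
  C–O: 2 × 354 = 708
  O–H: 2 × 479 = 958
  O=O: 3 × 513 = 1539
  Σ(broken) = 5773 kJ
Bonds formed (products):
  C=O: 4 × 789 = 3156
  O–H: 8 × 479 = 3832
  Σ(formed) = 6988 kJ
ΔH = Σ(broken) − Σ(formed) = 5773 − 6988 = −1215 kJ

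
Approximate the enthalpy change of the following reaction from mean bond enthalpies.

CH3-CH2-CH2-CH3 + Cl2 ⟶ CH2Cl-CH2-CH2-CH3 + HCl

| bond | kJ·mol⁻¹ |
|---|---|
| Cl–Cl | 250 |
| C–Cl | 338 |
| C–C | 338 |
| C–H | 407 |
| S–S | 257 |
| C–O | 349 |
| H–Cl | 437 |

ΔH ≈ −118 kJ

Bonds broken (reactants):
  C–C: 3 × 338 = 1014
  C–H: 10 × 407 = 4070
  Cl–Cl: 1 × 250 = 250
  Σ(broken) = 5334 kJ
Bonds formed (products):
  C–C: 3 × 338 = 1014
  C–Cl: 1 × 338 = 338
  C–H: 9 × 407 = 3663
  H–Cl: 1 × 437 = 437
  Σ(formed) = 5452 kJ
ΔH = Σ(broken) − Σ(formed) = 5334 − 5452 = −118 kJ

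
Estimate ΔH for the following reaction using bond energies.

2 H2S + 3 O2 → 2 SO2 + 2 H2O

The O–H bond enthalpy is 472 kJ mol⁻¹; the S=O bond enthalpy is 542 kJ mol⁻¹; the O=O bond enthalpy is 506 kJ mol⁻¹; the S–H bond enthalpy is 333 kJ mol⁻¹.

ΔH ≈ −1206 kJ

Bonds broken (reactants):
  O=O: 3 × 506 = 1518
  S–H: 4 × 333 = 1332
  Σ(broken) = 2850 kJ
Bonds formed (products):
  O–H: 4 × 472 = 1888
  S=O: 4 × 542 = 2168
  Σ(formed) = 4056 kJ
ΔH = Σ(broken) − Σ(formed) = 2850 − 4056 = −1206 kJ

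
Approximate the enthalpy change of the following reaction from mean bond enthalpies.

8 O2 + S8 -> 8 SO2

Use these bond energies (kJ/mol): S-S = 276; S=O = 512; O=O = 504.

Bonds broken (reactants):
  O=O: 8 × 504 = 4032
  S-S: 8 × 276 = 2208
  Σ(broken) = 6240 kJ
Bonds formed (products):
  S=O: 16 × 512 = 8192
  Σ(formed) = 8192 kJ
ΔH = Σ(broken) − Σ(formed) = 6240 − 8192 = −1952 kJ

ΔH ≈ −1952 kJ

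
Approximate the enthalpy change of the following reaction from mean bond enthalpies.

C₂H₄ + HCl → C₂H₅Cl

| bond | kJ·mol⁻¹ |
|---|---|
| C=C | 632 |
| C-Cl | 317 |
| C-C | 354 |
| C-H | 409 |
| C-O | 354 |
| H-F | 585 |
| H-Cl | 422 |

Bonds broken (reactants):
  C-H: 4 × 409 = 1636
  C=C: 1 × 632 = 632
  H-Cl: 1 × 422 = 422
  Σ(broken) = 2690 kJ
Bonds formed (products):
  C-C: 1 × 354 = 354
  C-Cl: 1 × 317 = 317
  C-H: 5 × 409 = 2045
  Σ(formed) = 2716 kJ
ΔH = Σ(broken) − Σ(formed) = 2690 − 2716 = −26 kJ

ΔH ≈ −26 kJ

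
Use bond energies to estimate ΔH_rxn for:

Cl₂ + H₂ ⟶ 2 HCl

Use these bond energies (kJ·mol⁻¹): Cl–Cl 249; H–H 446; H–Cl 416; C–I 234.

ΔH ≈ −137 kJ

Bonds broken (reactants):
  Cl–Cl: 1 × 249 = 249
  H–H: 1 × 446 = 446
  Σ(broken) = 695 kJ
Bonds formed (products):
  H–Cl: 2 × 416 = 832
  Σ(formed) = 832 kJ
ΔH = Σ(broken) − Σ(formed) = 695 − 832 = −137 kJ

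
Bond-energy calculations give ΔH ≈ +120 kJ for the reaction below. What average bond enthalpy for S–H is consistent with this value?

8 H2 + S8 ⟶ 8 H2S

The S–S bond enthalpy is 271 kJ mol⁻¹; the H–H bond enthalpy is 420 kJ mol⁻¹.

D(S–H) ≈ 338 kJ/mol

Let D be the S–H bond energy.
Σ(broken) = 8×420 + 8×271 = 5528
Σ(formed) = 16×D = 16D
ΔH = Σ(broken) − Σ(formed) = (5528) − (16D) = +5528 − 16D
Setting this equal to +120 kJ gives 16D = 5408, so D = 338 kJ/mol.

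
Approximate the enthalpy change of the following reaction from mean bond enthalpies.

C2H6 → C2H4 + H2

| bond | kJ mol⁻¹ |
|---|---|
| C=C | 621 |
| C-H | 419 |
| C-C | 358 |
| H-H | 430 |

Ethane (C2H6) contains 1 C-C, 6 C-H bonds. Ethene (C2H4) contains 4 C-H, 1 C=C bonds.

ΔH ≈ +145 kJ

Bonds broken (reactants):
  C-C: 1 × 358 = 358
  C-H: 6 × 419 = 2514
  Σ(broken) = 2872 kJ
Bonds formed (products):
  C-H: 4 × 419 = 1676
  C=C: 1 × 621 = 621
  H-H: 1 × 430 = 430
  Σ(formed) = 2727 kJ
ΔH = Σ(broken) − Σ(formed) = 2872 − 2727 = +145 kJ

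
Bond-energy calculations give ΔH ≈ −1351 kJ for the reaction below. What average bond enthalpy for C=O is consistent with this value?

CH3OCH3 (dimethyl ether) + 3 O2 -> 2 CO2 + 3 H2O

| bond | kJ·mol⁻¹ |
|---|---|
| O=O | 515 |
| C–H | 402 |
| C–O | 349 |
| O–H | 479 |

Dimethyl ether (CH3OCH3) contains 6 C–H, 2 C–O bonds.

D(C=O) ≈ 783 kJ/mol

Let D be the C=O bond energy.
Σ(broken) = 6×402 + 2×349 + 3×515 = 4655
Σ(formed) = 4×D + 6×479 = 2874 + 4D
ΔH = Σ(broken) − Σ(formed) = (4655) − (2874 + 4D) = +1781 − 4D
Setting this equal to −1351 kJ gives 4D = 3132, so D = 783 kJ/mol.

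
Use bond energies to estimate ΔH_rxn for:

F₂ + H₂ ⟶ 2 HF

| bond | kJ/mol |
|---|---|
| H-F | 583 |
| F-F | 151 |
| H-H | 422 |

Bonds broken (reactants):
  F-F: 1 × 151 = 151
  H-H: 1 × 422 = 422
  Σ(broken) = 573 kJ
Bonds formed (products):
  H-F: 2 × 583 = 1166
  Σ(formed) = 1166 kJ
ΔH = Σ(broken) − Σ(formed) = 573 − 1166 = −593 kJ

ΔH ≈ −593 kJ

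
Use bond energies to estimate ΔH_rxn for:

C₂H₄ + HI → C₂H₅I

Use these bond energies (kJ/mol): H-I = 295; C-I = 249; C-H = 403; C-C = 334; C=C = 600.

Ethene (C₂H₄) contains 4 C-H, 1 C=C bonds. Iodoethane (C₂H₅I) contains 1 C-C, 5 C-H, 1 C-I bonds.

ΔH ≈ −91 kJ

Bonds broken (reactants):
  C-H: 4 × 403 = 1612
  C=C: 1 × 600 = 600
  H-I: 1 × 295 = 295
  Σ(broken) = 2507 kJ
Bonds formed (products):
  C-C: 1 × 334 = 334
  C-H: 5 × 403 = 2015
  C-I: 1 × 249 = 249
  Σ(formed) = 2598 kJ
ΔH = Σ(broken) − Σ(formed) = 2507 − 2598 = −91 kJ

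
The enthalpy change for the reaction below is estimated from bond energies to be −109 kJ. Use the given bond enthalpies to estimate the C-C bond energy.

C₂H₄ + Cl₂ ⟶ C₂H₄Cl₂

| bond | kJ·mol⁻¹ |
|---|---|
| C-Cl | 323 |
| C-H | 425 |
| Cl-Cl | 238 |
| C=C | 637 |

Let D be the C-C bond energy.
Σ(broken) = 4×425 + 1×637 + 1×238 = 2575
Σ(formed) = 1×D + 2×323 + 4×425 = 2346 + D
ΔH = Σ(broken) − Σ(formed) = (2575) − (2346 + D) = +229 − D
Setting this equal to −109 kJ gives D = 338 kJ/mol.

D(C-C) ≈ 338 kJ/mol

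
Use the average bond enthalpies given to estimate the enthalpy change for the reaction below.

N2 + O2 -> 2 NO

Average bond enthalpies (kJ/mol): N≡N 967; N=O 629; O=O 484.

Bonds broken (reactants):
  N≡N: 1 × 967 = 967
  O=O: 1 × 484 = 484
  Σ(broken) = 1451 kJ
Bonds formed (products):
  N=O: 2 × 629 = 1258
  Σ(formed) = 1258 kJ
ΔH = Σ(broken) − Σ(formed) = 1451 − 1258 = +193 kJ

ΔH ≈ +193 kJ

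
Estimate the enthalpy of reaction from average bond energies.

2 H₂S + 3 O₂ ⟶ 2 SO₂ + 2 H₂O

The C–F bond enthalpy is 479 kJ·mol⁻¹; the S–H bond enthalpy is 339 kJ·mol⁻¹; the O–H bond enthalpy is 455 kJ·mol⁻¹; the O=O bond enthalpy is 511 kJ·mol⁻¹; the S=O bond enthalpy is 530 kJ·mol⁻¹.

ΔH ≈ −1051 kJ

Bonds broken (reactants):
  O=O: 3 × 511 = 1533
  S–H: 4 × 339 = 1356
  Σ(broken) = 2889 kJ
Bonds formed (products):
  O–H: 4 × 455 = 1820
  S=O: 4 × 530 = 2120
  Σ(formed) = 3940 kJ
ΔH = Σ(broken) − Σ(formed) = 2889 − 3940 = −1051 kJ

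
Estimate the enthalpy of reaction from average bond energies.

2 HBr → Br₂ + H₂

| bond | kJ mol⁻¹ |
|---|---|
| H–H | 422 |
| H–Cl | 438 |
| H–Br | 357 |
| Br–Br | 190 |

Bonds broken (reactants):
  H–Br: 2 × 357 = 714
  Σ(broken) = 714 kJ
Bonds formed (products):
  Br–Br: 1 × 190 = 190
  H–H: 1 × 422 = 422
  Σ(formed) = 612 kJ
ΔH = Σ(broken) − Σ(formed) = 714 − 612 = +102 kJ

ΔH ≈ +102 kJ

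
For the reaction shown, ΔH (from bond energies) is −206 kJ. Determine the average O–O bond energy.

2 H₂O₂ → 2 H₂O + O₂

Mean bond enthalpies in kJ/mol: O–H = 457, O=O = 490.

D(O–O) ≈ 142 kJ/mol

Let D be the O–O bond energy.
Σ(broken) = 4×457 + 2×D = 1828 + 2D
Σ(formed) = 4×457 + 1×490 = 2318
ΔH = Σ(broken) − Σ(formed) = (1828 + 2D) − (2318) = −490 + 2D
Setting this equal to −206 kJ gives 2D = 284, so D = 142 kJ/mol.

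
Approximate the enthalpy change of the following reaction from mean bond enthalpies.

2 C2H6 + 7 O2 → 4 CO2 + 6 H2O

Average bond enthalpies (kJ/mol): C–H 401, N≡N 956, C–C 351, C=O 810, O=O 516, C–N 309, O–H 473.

Bonds broken (reactants):
  C–C: 2 × 351 = 702
  C–H: 12 × 401 = 4812
  O=O: 7 × 516 = 3612
  Σ(broken) = 9126 kJ
Bonds formed (products):
  C=O: 8 × 810 = 6480
  O–H: 12 × 473 = 5676
  Σ(formed) = 12156 kJ
ΔH = Σ(broken) − Σ(formed) = 9126 − 12156 = −3030 kJ

ΔH ≈ −3030 kJ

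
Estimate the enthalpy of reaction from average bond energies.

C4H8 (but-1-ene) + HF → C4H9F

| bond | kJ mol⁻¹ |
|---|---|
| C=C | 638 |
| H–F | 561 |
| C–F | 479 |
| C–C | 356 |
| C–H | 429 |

Bonds broken (reactants):
  C–C: 2 × 356 = 712
  C–H: 8 × 429 = 3432
  C=C: 1 × 638 = 638
  H–F: 1 × 561 = 561
  Σ(broken) = 5343 kJ
Bonds formed (products):
  C–C: 3 × 356 = 1068
  C–F: 1 × 479 = 479
  C–H: 9 × 429 = 3861
  Σ(formed) = 5408 kJ
ΔH = Σ(broken) − Σ(formed) = 5343 − 5408 = −65 kJ

ΔH ≈ −65 kJ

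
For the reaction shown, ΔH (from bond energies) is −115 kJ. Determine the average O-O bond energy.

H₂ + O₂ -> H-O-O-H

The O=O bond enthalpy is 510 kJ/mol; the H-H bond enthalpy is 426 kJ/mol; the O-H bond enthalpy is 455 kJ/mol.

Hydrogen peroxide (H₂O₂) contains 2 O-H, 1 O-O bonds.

D(O-O) ≈ 141 kJ/mol

Let D be the O-O bond energy.
Σ(broken) = 1×426 + 1×510 = 936
Σ(formed) = 2×455 + 1×D = 910 + D
ΔH = Σ(broken) − Σ(formed) = (936) − (910 + D) = +26 − D
Setting this equal to −115 kJ gives D = 141 kJ/mol.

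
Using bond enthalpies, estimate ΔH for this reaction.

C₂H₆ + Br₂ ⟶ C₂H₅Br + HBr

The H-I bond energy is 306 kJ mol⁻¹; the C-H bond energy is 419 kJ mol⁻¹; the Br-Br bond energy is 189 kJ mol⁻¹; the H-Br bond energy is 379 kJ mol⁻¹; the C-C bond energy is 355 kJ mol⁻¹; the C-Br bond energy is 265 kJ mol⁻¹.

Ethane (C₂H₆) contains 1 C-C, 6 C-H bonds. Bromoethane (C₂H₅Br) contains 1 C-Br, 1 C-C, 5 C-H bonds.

ΔH ≈ −36 kJ

Bonds broken (reactants):
  Br-Br: 1 × 189 = 189
  C-C: 1 × 355 = 355
  C-H: 6 × 419 = 2514
  Σ(broken) = 3058 kJ
Bonds formed (products):
  C-Br: 1 × 265 = 265
  C-C: 1 × 355 = 355
  C-H: 5 × 419 = 2095
  H-Br: 1 × 379 = 379
  Σ(formed) = 3094 kJ
ΔH = Σ(broken) − Σ(formed) = 3058 − 3094 = −36 kJ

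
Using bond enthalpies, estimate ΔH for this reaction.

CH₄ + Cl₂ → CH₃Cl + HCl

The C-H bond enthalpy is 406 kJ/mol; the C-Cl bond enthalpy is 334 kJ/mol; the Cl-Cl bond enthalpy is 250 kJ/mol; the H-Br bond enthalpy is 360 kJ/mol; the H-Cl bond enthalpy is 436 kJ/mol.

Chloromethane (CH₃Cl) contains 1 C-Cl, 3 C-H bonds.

Bonds broken (reactants):
  C-H: 4 × 406 = 1624
  Cl-Cl: 1 × 250 = 250
  Σ(broken) = 1874 kJ
Bonds formed (products):
  C-Cl: 1 × 334 = 334
  C-H: 3 × 406 = 1218
  H-Cl: 1 × 436 = 436
  Σ(formed) = 1988 kJ
ΔH = Σ(broken) − Σ(formed) = 1874 − 1988 = −114 kJ

ΔH ≈ −114 kJ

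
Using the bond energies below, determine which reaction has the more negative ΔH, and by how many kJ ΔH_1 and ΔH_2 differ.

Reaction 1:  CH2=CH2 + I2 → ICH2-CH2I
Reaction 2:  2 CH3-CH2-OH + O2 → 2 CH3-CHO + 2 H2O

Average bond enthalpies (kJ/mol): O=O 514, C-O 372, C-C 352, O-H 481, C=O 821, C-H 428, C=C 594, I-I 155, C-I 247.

Reaction 2, by 393 kJ

Reaction 1:
  Bonds broken (reactants):
    C-H: 4 × 428 = 1712
    C=C: 1 × 594 = 594
    I-I: 1 × 155 = 155
    Σ(broken) = 2461 kJ
  Bonds formed (products):
    C-C: 1 × 352 = 352
    C-H: 4 × 428 = 1712
    C-I: 2 × 247 = 494
    Σ(formed) = 2558 kJ
  ΔH_1 = 2461 − 2558 = −97 kJ
Reaction 2:
  Bonds broken (reactants):
    C-C: 2 × 352 = 704
    C-H: 10 × 428 = 4280
    C-O: 2 × 372 = 744
    O-H: 2 × 481 = 962
    O=O: 1 × 514 = 514
    Σ(broken) = 7204 kJ
  Bonds formed (products):
    C-C: 2 × 352 = 704
    C-H: 8 × 428 = 3424
    C=O: 2 × 821 = 1642
    O-H: 4 × 481 = 1924
    Σ(formed) = 7694 kJ
  ΔH_2 = 7204 − 7694 = −490 kJ
ΔH_1 − ΔH_2 = +393 kJ, so reaction 2 has the more negative ΔH; |ΔH_1 − ΔH_2| = 393 kJ.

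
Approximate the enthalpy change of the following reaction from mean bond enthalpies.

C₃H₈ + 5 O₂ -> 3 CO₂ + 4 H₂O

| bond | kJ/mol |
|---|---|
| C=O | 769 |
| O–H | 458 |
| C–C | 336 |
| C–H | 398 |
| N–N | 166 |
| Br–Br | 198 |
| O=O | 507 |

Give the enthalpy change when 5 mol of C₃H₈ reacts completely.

ΔH = −9435 kJ

Bonds broken (reactants):
  C–C: 2 × 336 = 672
  C–H: 8 × 398 = 3184
  O=O: 5 × 507 = 2535
  Σ(broken) = 6391 kJ
Bonds formed (products):
  C=O: 6 × 769 = 4614
  O–H: 8 × 458 = 3664
  Σ(formed) = 8278 kJ
ΔH = Σ(broken) − Σ(formed) = 6391 − 8278 = −1887 kJ
For 5× the reaction as written: 5 × (−1887) = −9435 kJ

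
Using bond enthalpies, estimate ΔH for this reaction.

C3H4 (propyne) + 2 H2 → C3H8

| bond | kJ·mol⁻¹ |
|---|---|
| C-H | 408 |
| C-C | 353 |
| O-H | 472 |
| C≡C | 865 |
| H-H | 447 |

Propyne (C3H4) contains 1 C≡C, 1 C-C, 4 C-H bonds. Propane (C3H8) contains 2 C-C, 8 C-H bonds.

Bonds broken (reactants):
  C≡C: 1 × 865 = 865
  C-C: 1 × 353 = 353
  C-H: 4 × 408 = 1632
  H-H: 2 × 447 = 894
  Σ(broken) = 3744 kJ
Bonds formed (products):
  C-C: 2 × 353 = 706
  C-H: 8 × 408 = 3264
  Σ(formed) = 3970 kJ
ΔH = Σ(broken) − Σ(formed) = 3744 − 3970 = −226 kJ

ΔH ≈ −226 kJ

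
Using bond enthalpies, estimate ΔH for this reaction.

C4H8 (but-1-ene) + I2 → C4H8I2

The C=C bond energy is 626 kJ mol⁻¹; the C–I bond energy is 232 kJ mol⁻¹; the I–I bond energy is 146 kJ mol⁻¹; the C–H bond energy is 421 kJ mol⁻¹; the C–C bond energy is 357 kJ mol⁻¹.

ΔH ≈ −49 kJ

Bonds broken (reactants):
  C–C: 2 × 357 = 714
  C–H: 8 × 421 = 3368
  C=C: 1 × 626 = 626
  I–I: 1 × 146 = 146
  Σ(broken) = 4854 kJ
Bonds formed (products):
  C–C: 3 × 357 = 1071
  C–H: 8 × 421 = 3368
  C–I: 2 × 232 = 464
  Σ(formed) = 4903 kJ
ΔH = Σ(broken) − Σ(formed) = 4854 − 4903 = −49 kJ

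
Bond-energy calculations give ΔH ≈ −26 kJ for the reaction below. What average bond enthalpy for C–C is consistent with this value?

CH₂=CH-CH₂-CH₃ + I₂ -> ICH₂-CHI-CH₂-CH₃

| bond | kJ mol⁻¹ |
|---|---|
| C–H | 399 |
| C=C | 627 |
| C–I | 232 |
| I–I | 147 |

D(C–C) ≈ 336 kJ/mol

Let D be the C–C bond energy.
Σ(broken) = 2×D + 8×399 + 1×627 + 1×147 = 3966 + 2D
Σ(formed) = 3×D + 8×399 + 2×232 = 3656 + 3D
ΔH = Σ(broken) − Σ(formed) = (3966 + 2D) − (3656 + 3D) = +310 − D
Setting this equal to −26 kJ gives D = 336 kJ/mol.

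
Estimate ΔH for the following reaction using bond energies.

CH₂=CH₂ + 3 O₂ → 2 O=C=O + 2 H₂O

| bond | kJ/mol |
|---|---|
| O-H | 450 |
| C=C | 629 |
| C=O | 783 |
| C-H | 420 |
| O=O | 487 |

Bonds broken (reactants):
  C-H: 4 × 420 = 1680
  C=C: 1 × 629 = 629
  O=O: 3 × 487 = 1461
  Σ(broken) = 3770 kJ
Bonds formed (products):
  C=O: 4 × 783 = 3132
  O-H: 4 × 450 = 1800
  Σ(formed) = 4932 kJ
ΔH = Σ(broken) − Σ(formed) = 3770 − 4932 = −1162 kJ

ΔH ≈ −1162 kJ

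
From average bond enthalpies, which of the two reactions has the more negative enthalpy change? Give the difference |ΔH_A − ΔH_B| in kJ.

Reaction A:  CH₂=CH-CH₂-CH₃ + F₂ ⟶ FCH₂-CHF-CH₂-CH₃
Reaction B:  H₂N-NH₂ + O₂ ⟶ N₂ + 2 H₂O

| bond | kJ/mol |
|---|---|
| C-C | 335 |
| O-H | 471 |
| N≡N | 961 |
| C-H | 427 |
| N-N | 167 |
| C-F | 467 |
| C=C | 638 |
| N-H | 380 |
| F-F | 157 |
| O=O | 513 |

Reaction B, by 171 kJ

Reaction A:
  Bonds broken (reactants):
    C-C: 2 × 335 = 670
    C-H: 8 × 427 = 3416
    C=C: 1 × 638 = 638
    F-F: 1 × 157 = 157
    Σ(broken) = 4881 kJ
  Bonds formed (products):
    C-C: 3 × 335 = 1005
    C-F: 2 × 467 = 934
    C-H: 8 × 427 = 3416
    Σ(formed) = 5355 kJ
  ΔH_A = 4881 − 5355 = −474 kJ
Reaction B:
  Bonds broken (reactants):
    N-H: 4 × 380 = 1520
    N-N: 1 × 167 = 167
    O=O: 1 × 513 = 513
    Σ(broken) = 2200 kJ
  Bonds formed (products):
    N≡N: 1 × 961 = 961
    O-H: 4 × 471 = 1884
    Σ(formed) = 2845 kJ
  ΔH_B = 2200 − 2845 = −645 kJ
ΔH_A − ΔH_B = +171 kJ, so reaction B has the more negative ΔH; |ΔH_A − ΔH_B| = 171 kJ.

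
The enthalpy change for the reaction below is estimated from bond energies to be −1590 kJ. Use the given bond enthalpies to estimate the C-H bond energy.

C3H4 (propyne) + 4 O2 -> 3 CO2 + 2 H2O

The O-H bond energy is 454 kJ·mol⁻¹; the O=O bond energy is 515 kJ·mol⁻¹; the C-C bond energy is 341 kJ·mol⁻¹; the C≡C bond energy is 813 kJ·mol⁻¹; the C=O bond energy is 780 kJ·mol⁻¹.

D(C-H) ≈ 423 kJ/mol

Let D be the C-H bond energy.
Σ(broken) = 1×813 + 1×341 + 4×D + 4×515 = 3214 + 4D
Σ(formed) = 6×780 + 4×454 = 6496
ΔH = Σ(broken) − Σ(formed) = (3214 + 4D) − (6496) = −3282 + 4D
Setting this equal to −1590 kJ gives 4D = 1692, so D = 423 kJ/mol.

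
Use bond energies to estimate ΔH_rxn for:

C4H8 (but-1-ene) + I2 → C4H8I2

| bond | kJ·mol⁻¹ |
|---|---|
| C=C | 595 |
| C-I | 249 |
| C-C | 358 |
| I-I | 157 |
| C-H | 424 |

ΔH ≈ −104 kJ

Bonds broken (reactants):
  C-C: 2 × 358 = 716
  C-H: 8 × 424 = 3392
  C=C: 1 × 595 = 595
  I-I: 1 × 157 = 157
  Σ(broken) = 4860 kJ
Bonds formed (products):
  C-C: 3 × 358 = 1074
  C-H: 8 × 424 = 3392
  C-I: 2 × 249 = 498
  Σ(formed) = 4964 kJ
ΔH = Σ(broken) − Σ(formed) = 4860 − 4964 = −104 kJ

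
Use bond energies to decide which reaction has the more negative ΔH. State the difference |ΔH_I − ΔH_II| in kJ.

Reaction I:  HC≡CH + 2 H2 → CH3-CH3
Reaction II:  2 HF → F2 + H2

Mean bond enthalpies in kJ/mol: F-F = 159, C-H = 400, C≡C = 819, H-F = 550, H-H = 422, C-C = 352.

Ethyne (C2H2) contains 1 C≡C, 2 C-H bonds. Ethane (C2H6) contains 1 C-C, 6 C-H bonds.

Reaction I:
  Bonds broken (reactants):
    C≡C: 1 × 819 = 819
    C-H: 2 × 400 = 800
    H-H: 2 × 422 = 844
    Σ(broken) = 2463 kJ
  Bonds formed (products):
    C-C: 1 × 352 = 352
    C-H: 6 × 400 = 2400
    Σ(formed) = 2752 kJ
  ΔH_I = 2463 − 2752 = −289 kJ
Reaction II:
  Bonds broken (reactants):
    H-F: 2 × 550 = 1100
    Σ(broken) = 1100 kJ
  Bonds formed (products):
    F-F: 1 × 159 = 159
    H-H: 1 × 422 = 422
    Σ(formed) = 581 kJ
  ΔH_II = 1100 − 581 = +519 kJ
ΔH_I − ΔH_II = −808 kJ, so reaction I has the more negative ΔH; |ΔH_I − ΔH_II| = 808 kJ.

Reaction I, by 808 kJ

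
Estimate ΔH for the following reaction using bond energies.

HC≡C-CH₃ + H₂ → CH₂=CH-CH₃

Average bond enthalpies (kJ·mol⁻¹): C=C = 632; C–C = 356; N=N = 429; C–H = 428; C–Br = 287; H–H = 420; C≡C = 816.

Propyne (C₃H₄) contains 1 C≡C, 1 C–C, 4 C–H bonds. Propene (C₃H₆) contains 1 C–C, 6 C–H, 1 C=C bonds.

ΔH ≈ −252 kJ

Bonds broken (reactants):
  C≡C: 1 × 816 = 816
  C–C: 1 × 356 = 356
  C–H: 4 × 428 = 1712
  H–H: 1 × 420 = 420
  Σ(broken) = 3304 kJ
Bonds formed (products):
  C–C: 1 × 356 = 356
  C–H: 6 × 428 = 2568
  C=C: 1 × 632 = 632
  Σ(formed) = 3556 kJ
ΔH = Σ(broken) − Σ(formed) = 3304 − 3556 = −252 kJ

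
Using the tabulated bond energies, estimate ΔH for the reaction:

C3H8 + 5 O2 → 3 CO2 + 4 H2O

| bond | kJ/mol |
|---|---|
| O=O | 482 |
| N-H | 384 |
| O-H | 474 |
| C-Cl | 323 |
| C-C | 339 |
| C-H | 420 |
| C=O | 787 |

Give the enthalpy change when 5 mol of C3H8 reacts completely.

Bonds broken (reactants):
  C-C: 2 × 339 = 678
  C-H: 8 × 420 = 3360
  O=O: 5 × 482 = 2410
  Σ(broken) = 6448 kJ
Bonds formed (products):
  C=O: 6 × 787 = 4722
  O-H: 8 × 474 = 3792
  Σ(formed) = 8514 kJ
ΔH = Σ(broken) − Σ(formed) = 6448 − 8514 = −2066 kJ
For 5× the reaction as written: 5 × (−2066) = −10330 kJ

ΔH = −10330 kJ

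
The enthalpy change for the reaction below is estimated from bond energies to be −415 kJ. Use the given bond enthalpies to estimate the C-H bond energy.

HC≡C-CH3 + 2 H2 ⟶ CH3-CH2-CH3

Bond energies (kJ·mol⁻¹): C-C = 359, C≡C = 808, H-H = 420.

Let D be the C-H bond energy.
Σ(broken) = 1×808 + 1×359 + 4×D + 2×420 = 2007 + 4D
Σ(formed) = 2×359 + 8×D = 718 + 8D
ΔH = Σ(broken) − Σ(formed) = (2007 + 4D) − (718 + 8D) = +1289 − 4D
Setting this equal to −415 kJ gives 4D = 1704, so D = 426 kJ/mol.

D(C-H) ≈ 426 kJ/mol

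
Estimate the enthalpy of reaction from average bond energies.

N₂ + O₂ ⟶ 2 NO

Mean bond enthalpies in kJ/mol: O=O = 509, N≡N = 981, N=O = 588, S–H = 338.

ΔH ≈ +314 kJ

Bonds broken (reactants):
  N≡N: 1 × 981 = 981
  O=O: 1 × 509 = 509
  Σ(broken) = 1490 kJ
Bonds formed (products):
  N=O: 2 × 588 = 1176
  Σ(formed) = 1176 kJ
ΔH = Σ(broken) − Σ(formed) = 1490 − 1176 = +314 kJ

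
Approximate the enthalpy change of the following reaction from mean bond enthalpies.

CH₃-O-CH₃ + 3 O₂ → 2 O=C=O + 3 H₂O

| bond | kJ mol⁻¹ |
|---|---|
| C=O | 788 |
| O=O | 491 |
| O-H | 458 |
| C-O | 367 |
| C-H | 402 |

ΔH ≈ −1281 kJ

Bonds broken (reactants):
  C-H: 6 × 402 = 2412
  C-O: 2 × 367 = 734
  O=O: 3 × 491 = 1473
  Σ(broken) = 4619 kJ
Bonds formed (products):
  C=O: 4 × 788 = 3152
  O-H: 6 × 458 = 2748
  Σ(formed) = 5900 kJ
ΔH = Σ(broken) − Σ(formed) = 4619 − 5900 = −1281 kJ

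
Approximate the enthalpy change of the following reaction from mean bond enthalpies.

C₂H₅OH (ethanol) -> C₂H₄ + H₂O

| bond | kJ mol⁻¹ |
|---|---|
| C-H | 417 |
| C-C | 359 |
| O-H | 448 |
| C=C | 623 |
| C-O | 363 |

ΔH ≈ +68 kJ

Bonds broken (reactants):
  C-C: 1 × 359 = 359
  C-H: 5 × 417 = 2085
  C-O: 1 × 363 = 363
  O-H: 1 × 448 = 448
  Σ(broken) = 3255 kJ
Bonds formed (products):
  C-H: 4 × 417 = 1668
  C=C: 1 × 623 = 623
  O-H: 2 × 448 = 896
  Σ(formed) = 3187 kJ
ΔH = Σ(broken) − Σ(formed) = 3255 − 3187 = +68 kJ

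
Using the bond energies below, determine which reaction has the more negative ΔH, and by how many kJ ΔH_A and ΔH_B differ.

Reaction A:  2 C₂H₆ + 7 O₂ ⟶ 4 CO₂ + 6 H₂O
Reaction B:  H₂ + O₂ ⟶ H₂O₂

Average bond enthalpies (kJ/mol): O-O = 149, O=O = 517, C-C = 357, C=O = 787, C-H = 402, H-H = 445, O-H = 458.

Reaction A:
  Bonds broken (reactants):
    C-C: 2 × 357 = 714
    C-H: 12 × 402 = 4824
    O=O: 7 × 517 = 3619
    Σ(broken) = 9157 kJ
  Bonds formed (products):
    C=O: 8 × 787 = 6296
    O-H: 12 × 458 = 5496
    Σ(formed) = 11792 kJ
  ΔH_A = 9157 − 11792 = −2635 kJ
Reaction B:
  Bonds broken (reactants):
    H-H: 1 × 445 = 445
    O=O: 1 × 517 = 517
    Σ(broken) = 962 kJ
  Bonds formed (products):
    O-H: 2 × 458 = 916
    O-O: 1 × 149 = 149
    Σ(formed) = 1065 kJ
  ΔH_B = 962 − 1065 = −103 kJ
ΔH_A − ΔH_B = −2532 kJ, so reaction A has the more negative ΔH; |ΔH_A − ΔH_B| = 2532 kJ.

Reaction A, by 2532 kJ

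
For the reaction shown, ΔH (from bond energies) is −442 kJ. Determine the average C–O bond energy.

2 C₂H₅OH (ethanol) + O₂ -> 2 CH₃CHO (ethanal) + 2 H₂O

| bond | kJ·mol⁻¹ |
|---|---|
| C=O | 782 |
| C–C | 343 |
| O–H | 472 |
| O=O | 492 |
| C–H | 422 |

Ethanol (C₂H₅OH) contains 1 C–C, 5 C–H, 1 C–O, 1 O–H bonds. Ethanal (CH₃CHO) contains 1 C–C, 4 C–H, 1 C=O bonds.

Let D be the C–O bond energy.
Σ(broken) = 2×343 + 10×422 + 2×D + 2×472 + 1×492 = 6342 + 2D
Σ(formed) = 2×343 + 8×422 + 2×782 + 4×472 = 7514
ΔH = Σ(broken) − Σ(formed) = (6342 + 2D) − (7514) = −1172 + 2D
Setting this equal to −442 kJ gives 2D = 730, so D = 365 kJ/mol.

D(C–O) ≈ 365 kJ/mol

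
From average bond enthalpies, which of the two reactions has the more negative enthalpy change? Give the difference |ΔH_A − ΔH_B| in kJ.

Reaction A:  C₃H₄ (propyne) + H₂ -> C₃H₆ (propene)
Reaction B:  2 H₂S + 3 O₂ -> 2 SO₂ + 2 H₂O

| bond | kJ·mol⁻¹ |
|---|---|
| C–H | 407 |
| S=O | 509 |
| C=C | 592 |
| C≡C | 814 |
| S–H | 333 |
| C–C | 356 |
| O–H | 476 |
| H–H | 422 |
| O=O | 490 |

Reaction A:
  Bonds broken (reactants):
    C≡C: 1 × 814 = 814
    C–C: 1 × 356 = 356
    C–H: 4 × 407 = 1628
    H–H: 1 × 422 = 422
    Σ(broken) = 3220 kJ
  Bonds formed (products):
    C–C: 1 × 356 = 356
    C–H: 6 × 407 = 2442
    C=C: 1 × 592 = 592
    Σ(formed) = 3390 kJ
  ΔH_A = 3220 − 3390 = −170 kJ
Reaction B:
  Bonds broken (reactants):
    O=O: 3 × 490 = 1470
    S–H: 4 × 333 = 1332
    Σ(broken) = 2802 kJ
  Bonds formed (products):
    O–H: 4 × 476 = 1904
    S=O: 4 × 509 = 2036
    Σ(formed) = 3940 kJ
  ΔH_B = 2802 − 3940 = −1138 kJ
ΔH_A − ΔH_B = +968 kJ, so reaction B has the more negative ΔH; |ΔH_A − ΔH_B| = 968 kJ.

Reaction B, by 968 kJ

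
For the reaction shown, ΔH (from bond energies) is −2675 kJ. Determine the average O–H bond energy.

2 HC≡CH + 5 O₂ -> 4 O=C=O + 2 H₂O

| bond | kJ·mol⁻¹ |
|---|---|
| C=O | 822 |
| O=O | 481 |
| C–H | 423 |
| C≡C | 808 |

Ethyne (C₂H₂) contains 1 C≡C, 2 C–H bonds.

Let D be the O–H bond energy.
Σ(broken) = 2×808 + 4×423 + 5×481 = 5713
Σ(formed) = 8×822 + 4×D = 6576 + 4D
ΔH = Σ(broken) − Σ(formed) = (5713) − (6576 + 4D) = −863 − 4D
Setting this equal to −2675 kJ gives 4D = 1812, so D = 453 kJ/mol.

D(O–H) ≈ 453 kJ/mol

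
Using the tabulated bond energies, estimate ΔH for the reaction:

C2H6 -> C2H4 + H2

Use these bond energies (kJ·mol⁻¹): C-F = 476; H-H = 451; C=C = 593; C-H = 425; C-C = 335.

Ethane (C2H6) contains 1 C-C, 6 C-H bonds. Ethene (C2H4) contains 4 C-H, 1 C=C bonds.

Bonds broken (reactants):
  C-C: 1 × 335 = 335
  C-H: 6 × 425 = 2550
  Σ(broken) = 2885 kJ
Bonds formed (products):
  C-H: 4 × 425 = 1700
  C=C: 1 × 593 = 593
  H-H: 1 × 451 = 451
  Σ(formed) = 2744 kJ
ΔH = Σ(broken) − Σ(formed) = 2885 − 2744 = +141 kJ

ΔH ≈ +141 kJ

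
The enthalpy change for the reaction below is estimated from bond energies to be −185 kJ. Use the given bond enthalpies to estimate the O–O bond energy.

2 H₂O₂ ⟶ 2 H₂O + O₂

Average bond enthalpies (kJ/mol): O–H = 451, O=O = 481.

D(O–O) ≈ 148 kJ/mol

Let D be the O–O bond energy.
Σ(broken) = 4×451 + 2×D = 1804 + 2D
Σ(formed) = 4×451 + 1×481 = 2285
ΔH = Σ(broken) − Σ(formed) = (1804 + 2D) − (2285) = −481 + 2D
Setting this equal to −185 kJ gives 2D = 296, so D = 148 kJ/mol.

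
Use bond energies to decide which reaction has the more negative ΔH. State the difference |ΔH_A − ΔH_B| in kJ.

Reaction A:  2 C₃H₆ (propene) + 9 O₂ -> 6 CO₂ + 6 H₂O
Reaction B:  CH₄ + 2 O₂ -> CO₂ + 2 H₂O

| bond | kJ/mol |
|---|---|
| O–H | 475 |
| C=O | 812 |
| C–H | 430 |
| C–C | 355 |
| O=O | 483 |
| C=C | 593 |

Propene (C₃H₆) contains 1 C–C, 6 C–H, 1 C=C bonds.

Reaction A:
  Bonds broken (reactants):
    C–C: 2 × 355 = 710
    C–H: 12 × 430 = 5160
    C=C: 2 × 593 = 1186
    O=O: 9 × 483 = 4347
    Σ(broken) = 11403 kJ
  Bonds formed (products):
    C=O: 12 × 812 = 9744
    O–H: 12 × 475 = 5700
    Σ(formed) = 15444 kJ
  ΔH_A = 11403 − 15444 = −4041 kJ
Reaction B:
  Bonds broken (reactants):
    C–H: 4 × 430 = 1720
    O=O: 2 × 483 = 966
    Σ(broken) = 2686 kJ
  Bonds formed (products):
    C=O: 2 × 812 = 1624
    O–H: 4 × 475 = 1900
    Σ(formed) = 3524 kJ
  ΔH_B = 2686 − 3524 = −838 kJ
ΔH_A − ΔH_B = −3203 kJ, so reaction A has the more negative ΔH; |ΔH_A − ΔH_B| = 3203 kJ.

Reaction A, by 3203 kJ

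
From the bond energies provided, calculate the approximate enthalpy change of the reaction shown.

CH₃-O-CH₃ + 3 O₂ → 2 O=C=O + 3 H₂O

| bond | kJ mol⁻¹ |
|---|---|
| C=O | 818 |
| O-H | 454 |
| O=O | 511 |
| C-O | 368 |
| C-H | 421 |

Bonds broken (reactants):
  C-H: 6 × 421 = 2526
  C-O: 2 × 368 = 736
  O=O: 3 × 511 = 1533
  Σ(broken) = 4795 kJ
Bonds formed (products):
  C=O: 4 × 818 = 3272
  O-H: 6 × 454 = 2724
  Σ(formed) = 5996 kJ
ΔH = Σ(broken) − Σ(formed) = 4795 − 5996 = −1201 kJ

ΔH ≈ −1201 kJ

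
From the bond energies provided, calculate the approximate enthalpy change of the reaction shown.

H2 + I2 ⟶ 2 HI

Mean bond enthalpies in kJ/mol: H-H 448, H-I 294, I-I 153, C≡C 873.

ΔH ≈ +13 kJ

Bonds broken (reactants):
  H-H: 1 × 448 = 448
  I-I: 1 × 153 = 153
  Σ(broken) = 601 kJ
Bonds formed (products):
  H-I: 2 × 294 = 588
  Σ(formed) = 588 kJ
ΔH = Σ(broken) − Σ(formed) = 601 − 588 = +13 kJ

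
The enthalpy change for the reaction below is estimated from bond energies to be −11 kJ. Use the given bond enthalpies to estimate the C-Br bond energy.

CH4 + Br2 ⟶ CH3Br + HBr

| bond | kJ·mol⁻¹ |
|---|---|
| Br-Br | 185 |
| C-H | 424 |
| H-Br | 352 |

D(C-Br) ≈ 268 kJ/mol

Let D be the C-Br bond energy.
Σ(broken) = 1×185 + 4×424 = 1881
Σ(formed) = 1×D + 3×424 + 1×352 = 1624 + D
ΔH = Σ(broken) − Σ(formed) = (1881) − (1624 + D) = +257 − D
Setting this equal to −11 kJ gives D = 268 kJ/mol.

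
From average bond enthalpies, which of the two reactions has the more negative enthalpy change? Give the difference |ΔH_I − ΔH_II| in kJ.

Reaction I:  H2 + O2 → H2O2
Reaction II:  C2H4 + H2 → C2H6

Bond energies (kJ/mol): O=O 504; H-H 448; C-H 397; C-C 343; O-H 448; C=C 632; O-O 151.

Reaction I, by 38 kJ

Reaction I:
  Bonds broken (reactants):
    H-H: 1 × 448 = 448
    O=O: 1 × 504 = 504
    Σ(broken) = 952 kJ
  Bonds formed (products):
    O-H: 2 × 448 = 896
    O-O: 1 × 151 = 151
    Σ(formed) = 1047 kJ
  ΔH_I = 952 − 1047 = −95 kJ
Reaction II:
  Bonds broken (reactants):
    C-H: 4 × 397 = 1588
    C=C: 1 × 632 = 632
    H-H: 1 × 448 = 448
    Σ(broken) = 2668 kJ
  Bonds formed (products):
    C-C: 1 × 343 = 343
    C-H: 6 × 397 = 2382
    Σ(formed) = 2725 kJ
  ΔH_II = 2668 − 2725 = −57 kJ
ΔH_I − ΔH_II = −38 kJ, so reaction I has the more negative ΔH; |ΔH_I − ΔH_II| = 38 kJ.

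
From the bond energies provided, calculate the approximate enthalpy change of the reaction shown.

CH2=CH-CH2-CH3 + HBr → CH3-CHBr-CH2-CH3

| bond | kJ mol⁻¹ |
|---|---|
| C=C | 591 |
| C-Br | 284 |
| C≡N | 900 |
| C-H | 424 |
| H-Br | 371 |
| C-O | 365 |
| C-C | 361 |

Bonds broken (reactants):
  C-C: 2 × 361 = 722
  C-H: 8 × 424 = 3392
  C=C: 1 × 591 = 591
  H-Br: 1 × 371 = 371
  Σ(broken) = 5076 kJ
Bonds formed (products):
  C-Br: 1 × 284 = 284
  C-C: 3 × 361 = 1083
  C-H: 9 × 424 = 3816
  Σ(formed) = 5183 kJ
ΔH = Σ(broken) − Σ(formed) = 5076 − 5183 = −107 kJ

ΔH ≈ −107 kJ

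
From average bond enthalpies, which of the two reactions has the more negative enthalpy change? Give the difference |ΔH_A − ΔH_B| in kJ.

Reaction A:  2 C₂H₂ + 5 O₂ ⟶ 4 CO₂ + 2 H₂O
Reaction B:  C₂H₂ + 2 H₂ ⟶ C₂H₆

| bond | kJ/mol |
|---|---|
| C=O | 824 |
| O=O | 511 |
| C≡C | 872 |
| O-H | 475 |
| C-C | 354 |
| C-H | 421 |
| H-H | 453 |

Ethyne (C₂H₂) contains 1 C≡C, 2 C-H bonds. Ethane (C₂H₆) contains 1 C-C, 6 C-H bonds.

Reaction A, by 2249 kJ

Reaction A:
  Bonds broken (reactants):
    C≡C: 2 × 872 = 1744
    C-H: 4 × 421 = 1684
    O=O: 5 × 511 = 2555
    Σ(broken) = 5983 kJ
  Bonds formed (products):
    C=O: 8 × 824 = 6592
    O-H: 4 × 475 = 1900
    Σ(formed) = 8492 kJ
  ΔH_A = 5983 − 8492 = −2509 kJ
Reaction B:
  Bonds broken (reactants):
    C≡C: 1 × 872 = 872
    C-H: 2 × 421 = 842
    H-H: 2 × 453 = 906
    Σ(broken) = 2620 kJ
  Bonds formed (products):
    C-C: 1 × 354 = 354
    C-H: 6 × 421 = 2526
    Σ(formed) = 2880 kJ
  ΔH_B = 2620 − 2880 = −260 kJ
ΔH_A − ΔH_B = −2249 kJ, so reaction A has the more negative ΔH; |ΔH_A − ΔH_B| = 2249 kJ.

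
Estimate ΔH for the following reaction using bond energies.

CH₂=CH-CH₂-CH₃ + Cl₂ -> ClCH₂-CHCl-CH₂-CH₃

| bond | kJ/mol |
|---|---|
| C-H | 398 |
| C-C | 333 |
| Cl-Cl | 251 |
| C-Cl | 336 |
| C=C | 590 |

Bonds broken (reactants):
  C-C: 2 × 333 = 666
  C-H: 8 × 398 = 3184
  C=C: 1 × 590 = 590
  Cl-Cl: 1 × 251 = 251
  Σ(broken) = 4691 kJ
Bonds formed (products):
  C-C: 3 × 333 = 999
  C-Cl: 2 × 336 = 672
  C-H: 8 × 398 = 3184
  Σ(formed) = 4855 kJ
ΔH = Σ(broken) − Σ(formed) = 4691 − 4855 = −164 kJ

ΔH ≈ −164 kJ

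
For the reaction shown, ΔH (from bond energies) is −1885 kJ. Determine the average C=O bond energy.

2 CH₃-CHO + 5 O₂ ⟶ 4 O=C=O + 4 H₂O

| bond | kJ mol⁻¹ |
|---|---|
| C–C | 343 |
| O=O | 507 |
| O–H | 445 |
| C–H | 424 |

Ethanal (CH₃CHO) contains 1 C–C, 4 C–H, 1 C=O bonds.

Let D be the C=O bond energy.
Σ(broken) = 2×343 + 8×424 + 2×D + 5×507 = 6613 + 2D
Σ(formed) = 8×D + 8×445 = 3560 + 8D
ΔH = Σ(broken) − Σ(formed) = (6613 + 2D) − (3560 + 8D) = +3053 − 6D
Setting this equal to −1885 kJ gives 6D = 4938, so D = 823 kJ/mol.

D(C=O) ≈ 823 kJ/mol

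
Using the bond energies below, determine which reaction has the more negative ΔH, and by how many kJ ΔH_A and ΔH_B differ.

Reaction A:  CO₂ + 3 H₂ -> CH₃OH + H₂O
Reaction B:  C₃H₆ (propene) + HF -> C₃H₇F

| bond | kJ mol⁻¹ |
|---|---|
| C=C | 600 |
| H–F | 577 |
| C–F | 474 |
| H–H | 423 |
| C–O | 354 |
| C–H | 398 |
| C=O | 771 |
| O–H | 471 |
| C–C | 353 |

Reaction A, by 102 kJ

Reaction A:
  Bonds broken (reactants):
    C=O: 2 × 771 = 1542
    H–H: 3 × 423 = 1269
    Σ(broken) = 2811 kJ
  Bonds formed (products):
    C–H: 3 × 398 = 1194
    C–O: 1 × 354 = 354
    O–H: 3 × 471 = 1413
    Σ(formed) = 2961 kJ
  ΔH_A = 2811 − 2961 = −150 kJ
Reaction B:
  Bonds broken (reactants):
    C–C: 1 × 353 = 353
    C–H: 6 × 398 = 2388
    C=C: 1 × 600 = 600
    H–F: 1 × 577 = 577
    Σ(broken) = 3918 kJ
  Bonds formed (products):
    C–C: 2 × 353 = 706
    C–F: 1 × 474 = 474
    C–H: 7 × 398 = 2786
    Σ(formed) = 3966 kJ
  ΔH_B = 3918 − 3966 = −48 kJ
ΔH_A − ΔH_B = −102 kJ, so reaction A has the more negative ΔH; |ΔH_A − ΔH_B| = 102 kJ.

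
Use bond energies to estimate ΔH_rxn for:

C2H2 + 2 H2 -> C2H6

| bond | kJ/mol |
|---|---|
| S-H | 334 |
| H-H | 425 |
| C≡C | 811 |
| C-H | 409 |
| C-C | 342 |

Bonds broken (reactants):
  C≡C: 1 × 811 = 811
  C-H: 2 × 409 = 818
  H-H: 2 × 425 = 850
  Σ(broken) = 2479 kJ
Bonds formed (products):
  C-C: 1 × 342 = 342
  C-H: 6 × 409 = 2454
  Σ(formed) = 2796 kJ
ΔH = Σ(broken) − Σ(formed) = 2479 − 2796 = −317 kJ

ΔH ≈ −317 kJ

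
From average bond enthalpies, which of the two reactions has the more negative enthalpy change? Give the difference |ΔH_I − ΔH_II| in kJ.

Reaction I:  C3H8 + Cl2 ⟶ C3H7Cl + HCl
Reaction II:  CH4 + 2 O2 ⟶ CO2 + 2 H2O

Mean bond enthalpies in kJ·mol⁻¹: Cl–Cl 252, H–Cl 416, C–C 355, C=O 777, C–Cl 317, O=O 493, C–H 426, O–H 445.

Reaction II, by 589 kJ

Reaction I:
  Bonds broken (reactants):
    C–C: 2 × 355 = 710
    C–H: 8 × 426 = 3408
    Cl–Cl: 1 × 252 = 252
    Σ(broken) = 4370 kJ
  Bonds formed (products):
    C–C: 2 × 355 = 710
    C–Cl: 1 × 317 = 317
    C–H: 7 × 426 = 2982
    H–Cl: 1 × 416 = 416
    Σ(formed) = 4425 kJ
  ΔH_I = 4370 − 4425 = −55 kJ
Reaction II:
  Bonds broken (reactants):
    C–H: 4 × 426 = 1704
    O=O: 2 × 493 = 986
    Σ(broken) = 2690 kJ
  Bonds formed (products):
    C=O: 2 × 777 = 1554
    O–H: 4 × 445 = 1780
    Σ(formed) = 3334 kJ
  ΔH_II = 2690 − 3334 = −644 kJ
ΔH_I − ΔH_II = +589 kJ, so reaction II has the more negative ΔH; |ΔH_I − ΔH_II| = 589 kJ.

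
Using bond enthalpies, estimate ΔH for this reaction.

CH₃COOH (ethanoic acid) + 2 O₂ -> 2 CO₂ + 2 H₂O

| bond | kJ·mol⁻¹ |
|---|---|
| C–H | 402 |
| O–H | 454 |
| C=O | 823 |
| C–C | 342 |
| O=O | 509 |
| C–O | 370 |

Bonds broken (reactants):
  C–C: 1 × 342 = 342
  C–H: 3 × 402 = 1206
  C–O: 1 × 370 = 370
  C=O: 1 × 823 = 823
  O–H: 1 × 454 = 454
  O=O: 2 × 509 = 1018
  Σ(broken) = 4213 kJ
Bonds formed (products):
  C=O: 4 × 823 = 3292
  O–H: 4 × 454 = 1816
  Σ(formed) = 5108 kJ
ΔH = Σ(broken) − Σ(formed) = 4213 − 5108 = −895 kJ

ΔH ≈ −895 kJ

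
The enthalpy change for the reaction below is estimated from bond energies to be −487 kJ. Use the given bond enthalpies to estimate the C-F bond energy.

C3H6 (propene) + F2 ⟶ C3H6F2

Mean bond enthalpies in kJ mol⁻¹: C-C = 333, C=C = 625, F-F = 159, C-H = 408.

Let D be the C-F bond energy.
Σ(broken) = 1×333 + 6×408 + 1×625 + 1×159 = 3565
Σ(formed) = 2×333 + 2×D + 6×408 = 3114 + 2D
ΔH = Σ(broken) − Σ(formed) = (3565) − (3114 + 2D) = +451 − 2D
Setting this equal to −487 kJ gives 2D = 938, so D = 469 kJ/mol.

D(C-F) ≈ 469 kJ/mol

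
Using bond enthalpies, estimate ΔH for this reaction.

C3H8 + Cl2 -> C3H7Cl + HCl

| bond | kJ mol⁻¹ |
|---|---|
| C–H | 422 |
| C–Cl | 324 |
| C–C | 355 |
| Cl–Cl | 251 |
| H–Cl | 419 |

Bonds broken (reactants):
  C–C: 2 × 355 = 710
  C–H: 8 × 422 = 3376
  Cl–Cl: 1 × 251 = 251
  Σ(broken) = 4337 kJ
Bonds formed (products):
  C–C: 2 × 355 = 710
  C–Cl: 1 × 324 = 324
  C–H: 7 × 422 = 2954
  H–Cl: 1 × 419 = 419
  Σ(formed) = 4407 kJ
ΔH = Σ(broken) − Σ(formed) = 4337 − 4407 = −70 kJ

ΔH ≈ −70 kJ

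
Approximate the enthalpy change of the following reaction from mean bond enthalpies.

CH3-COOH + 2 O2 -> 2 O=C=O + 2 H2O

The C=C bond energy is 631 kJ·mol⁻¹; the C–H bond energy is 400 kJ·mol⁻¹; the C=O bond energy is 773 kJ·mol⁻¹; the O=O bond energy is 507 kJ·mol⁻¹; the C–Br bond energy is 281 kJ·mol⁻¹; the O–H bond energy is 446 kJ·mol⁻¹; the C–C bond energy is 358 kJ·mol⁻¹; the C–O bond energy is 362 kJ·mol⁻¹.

ΔH ≈ −723 kJ

Bonds broken (reactants):
  C–C: 1 × 358 = 358
  C–H: 3 × 400 = 1200
  C–O: 1 × 362 = 362
  C=O: 1 × 773 = 773
  O–H: 1 × 446 = 446
  O=O: 2 × 507 = 1014
  Σ(broken) = 4153 kJ
Bonds formed (products):
  C=O: 4 × 773 = 3092
  O–H: 4 × 446 = 1784
  Σ(formed) = 4876 kJ
ΔH = Σ(broken) − Σ(formed) = 4153 − 4876 = −723 kJ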